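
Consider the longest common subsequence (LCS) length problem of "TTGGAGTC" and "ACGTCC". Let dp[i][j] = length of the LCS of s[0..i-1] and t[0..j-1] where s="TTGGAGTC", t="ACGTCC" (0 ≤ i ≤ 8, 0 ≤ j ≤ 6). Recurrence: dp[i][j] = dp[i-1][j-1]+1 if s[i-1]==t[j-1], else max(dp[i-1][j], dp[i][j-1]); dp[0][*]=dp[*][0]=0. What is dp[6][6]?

   ''  A  C  G  T  C  C
''  0  0  0  0  0  0  0
 T  0  0  0  0  1  1  1
 T  0  0  0  0  1  1  1
 G  0  0  0  1  1  1  1
 G  0  0  0  1  1  1  1
 A  0  1  1  1  1  1  1
 G  0  1  1  2  2  2  2
 T  0  1  1  2  3  3  3
 C  0  1  2  2  3  4  4

2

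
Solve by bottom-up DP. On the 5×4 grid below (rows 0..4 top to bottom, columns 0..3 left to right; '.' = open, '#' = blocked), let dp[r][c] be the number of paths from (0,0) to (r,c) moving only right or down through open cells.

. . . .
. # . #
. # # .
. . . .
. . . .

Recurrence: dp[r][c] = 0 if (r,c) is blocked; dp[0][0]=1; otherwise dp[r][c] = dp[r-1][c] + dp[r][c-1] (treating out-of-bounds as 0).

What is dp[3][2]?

r\c   0   1   2   3
  0   1   1   1   1
  1   1   0   1   0
  2   1   0   0   0
  3   1   1   1   1
  4   1   2   3   4

1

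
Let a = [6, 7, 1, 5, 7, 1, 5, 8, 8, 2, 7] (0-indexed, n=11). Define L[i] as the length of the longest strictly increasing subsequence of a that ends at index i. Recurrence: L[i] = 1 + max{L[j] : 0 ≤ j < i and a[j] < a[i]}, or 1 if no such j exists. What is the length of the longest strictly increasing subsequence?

   i    0    1    2    3    4    5    6    7    8    9   10
a[i]    6    7    1    5    7    1    5    8    8    2    7
L[i]    1    2    1    2    3    1    2    4    4    2    3

4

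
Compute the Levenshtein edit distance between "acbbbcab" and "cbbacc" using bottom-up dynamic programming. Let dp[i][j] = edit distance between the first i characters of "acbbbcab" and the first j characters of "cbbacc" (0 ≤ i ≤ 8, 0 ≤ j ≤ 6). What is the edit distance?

4

   ''  c  b  b  a  c  c
''  0  1  2  3  4  5  6
 a  1  1  2  3  3  4  5
 c  2  1  2  3  4  3  4
 b  3  2  1  2  3  4  4
 b  4  3  2  1  2  3  4
 b  5  4  3  2  2  3  4
 c  6  5  4  3  3  2  3
 a  7  6  5  4  3  3  3
 b  8  7  6  5  4  4  4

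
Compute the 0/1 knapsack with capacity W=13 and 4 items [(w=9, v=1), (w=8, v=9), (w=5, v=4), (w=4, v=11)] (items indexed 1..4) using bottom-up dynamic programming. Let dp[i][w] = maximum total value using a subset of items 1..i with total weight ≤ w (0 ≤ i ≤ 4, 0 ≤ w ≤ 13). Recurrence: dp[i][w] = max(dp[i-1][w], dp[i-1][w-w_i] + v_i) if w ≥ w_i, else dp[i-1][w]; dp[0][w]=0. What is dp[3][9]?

9

i\w   0   1   2   3   4   5   6   7   8   9  10  11  12  13
  0   0   0   0   0   0   0   0   0   0   0   0   0   0   0
  1   0   0   0   0   0   0   0   0   0   1   1   1   1   1
  2   0   0   0   0   0   0   0   0   9   9   9   9   9   9
  3   0   0   0   0   0   4   4   4   9   9   9   9   9  13
  4   0   0   0   0  11  11  11  11  11  15  15  15  20  20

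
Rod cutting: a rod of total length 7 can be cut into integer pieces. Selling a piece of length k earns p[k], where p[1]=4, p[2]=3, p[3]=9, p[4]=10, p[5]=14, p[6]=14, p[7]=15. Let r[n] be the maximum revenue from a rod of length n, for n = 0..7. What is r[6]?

24

   n    0    1    2    3    4    5    6    7
r[n]    0    4    8   12   16   20   24   28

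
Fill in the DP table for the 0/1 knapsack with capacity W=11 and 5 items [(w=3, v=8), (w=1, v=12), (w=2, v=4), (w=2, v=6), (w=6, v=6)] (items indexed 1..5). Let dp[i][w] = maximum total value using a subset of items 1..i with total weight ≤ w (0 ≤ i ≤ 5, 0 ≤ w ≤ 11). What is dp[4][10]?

30

i\w   0   1   2   3   4   5   6   7   8   9  10  11
  0   0   0   0   0   0   0   0   0   0   0   0   0
  1   0   0   0   8   8   8   8   8   8   8   8   8
  2   0  12  12  12  20  20  20  20  20  20  20  20
  3   0  12  12  16  20  20  24  24  24  24  24  24
  4   0  12  12  18  20  22  26  26  30  30  30  30
  5   0  12  12  18  20  22  26  26  30  30  30  30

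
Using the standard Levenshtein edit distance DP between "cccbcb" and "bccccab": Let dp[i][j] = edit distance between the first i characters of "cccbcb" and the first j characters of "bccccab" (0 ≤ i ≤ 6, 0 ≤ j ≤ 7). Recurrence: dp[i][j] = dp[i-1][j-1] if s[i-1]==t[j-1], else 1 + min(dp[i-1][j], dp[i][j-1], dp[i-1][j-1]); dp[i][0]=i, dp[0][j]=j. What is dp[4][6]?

   ''  b  c  c  c  c  a  b
''  0  1  2  3  4  5  6  7
 c  1  1  1  2  3  4  5  6
 c  2  2  1  1  2  3  4  5
 c  3  3  2  1  1  2  3  4
 b  4  3  3  2  2  2  3  3
 c  5  4  3  3  2  2  3  4
 b  6  5  4  4  3  3  3  3

3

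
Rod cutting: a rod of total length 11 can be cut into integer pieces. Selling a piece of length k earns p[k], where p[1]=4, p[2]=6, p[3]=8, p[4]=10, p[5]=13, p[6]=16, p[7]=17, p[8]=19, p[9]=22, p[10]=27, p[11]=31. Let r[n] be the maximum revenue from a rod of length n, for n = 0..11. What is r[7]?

   n    0    1    2    3    4    5    6    7    8    9   10   11
r[n]    0    4    8   12   16   20   24   28   32   36   40   44

28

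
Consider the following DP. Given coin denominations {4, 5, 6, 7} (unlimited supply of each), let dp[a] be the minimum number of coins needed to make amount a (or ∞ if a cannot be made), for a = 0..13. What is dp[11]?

 a  0  1  2  3  4  5  6  7  8  9 10 11 12 13
dp  0  -  -  -  1  1  1  1  2  2  2  2  2  2
(- denotes ∞ / unreachable)

2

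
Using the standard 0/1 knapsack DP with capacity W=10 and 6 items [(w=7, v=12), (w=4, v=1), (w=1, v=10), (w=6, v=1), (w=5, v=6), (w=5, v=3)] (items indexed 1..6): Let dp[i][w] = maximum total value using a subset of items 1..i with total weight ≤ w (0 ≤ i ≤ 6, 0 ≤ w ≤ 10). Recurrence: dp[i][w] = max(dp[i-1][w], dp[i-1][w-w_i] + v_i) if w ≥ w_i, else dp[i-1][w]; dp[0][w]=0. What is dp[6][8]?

i\w   0   1   2   3   4   5   6   7   8   9  10
  0   0   0   0   0   0   0   0   0   0   0   0
  1   0   0   0   0   0   0   0  12  12  12  12
  2   0   0   0   0   1   1   1  12  12  12  12
  3   0  10  10  10  10  11  11  12  22  22  22
  4   0  10  10  10  10  11  11  12  22  22  22
  5   0  10  10  10  10  11  16  16  22  22  22
  6   0  10  10  10  10  11  16  16  22  22  22

22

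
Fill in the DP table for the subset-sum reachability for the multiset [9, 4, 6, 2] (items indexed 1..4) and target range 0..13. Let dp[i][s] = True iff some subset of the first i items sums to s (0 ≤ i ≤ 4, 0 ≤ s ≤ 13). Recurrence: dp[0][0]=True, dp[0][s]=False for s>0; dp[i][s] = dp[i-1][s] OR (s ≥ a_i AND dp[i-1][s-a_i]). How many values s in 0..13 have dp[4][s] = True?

i\s   0   1   2   3   4   5   6   7   8   9  10  11  12  13
  0   T   F   F   F   F   F   F   F   F   F   F   F   F   F
  1   T   F   F   F   F   F   F   F   F   T   F   F   F   F
  2   T   F   F   F   T   F   F   F   F   T   F   F   F   T
  3   T   F   F   F   T   F   T   F   F   T   T   F   F   T
  4   T   F   T   F   T   F   T   F   T   T   T   T   T   T

10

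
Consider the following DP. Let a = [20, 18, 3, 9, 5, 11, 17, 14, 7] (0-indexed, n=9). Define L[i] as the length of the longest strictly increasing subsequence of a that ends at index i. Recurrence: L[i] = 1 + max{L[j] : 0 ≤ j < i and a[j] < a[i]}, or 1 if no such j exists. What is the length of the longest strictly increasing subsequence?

   i    0    1    2    3    4    5    6    7    8
a[i]   20   18    3    9    5   11   17   14    7
L[i]    1    1    1    2    2    3    4    4    3

4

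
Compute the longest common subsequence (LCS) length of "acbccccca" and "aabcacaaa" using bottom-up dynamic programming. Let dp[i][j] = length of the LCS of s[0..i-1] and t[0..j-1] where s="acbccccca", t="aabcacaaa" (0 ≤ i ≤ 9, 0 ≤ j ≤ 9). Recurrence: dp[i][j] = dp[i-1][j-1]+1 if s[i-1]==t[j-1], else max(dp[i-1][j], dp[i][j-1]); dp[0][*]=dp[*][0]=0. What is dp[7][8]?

   ''  a  a  b  c  a  c  a  a  a
''  0  0  0  0  0  0  0  0  0  0
 a  0  1  1  1  1  1  1  1  1  1
 c  0  1  1  1  2  2  2  2  2  2
 b  0  1  1  2  2  2  2  2  2  2
 c  0  1  1  2  3  3  3  3  3  3
 c  0  1  1  2  3  3  4  4  4  4
 c  0  1  1  2  3  3  4  4  4  4
 c  0  1  1  2  3  3  4  4  4  4
 c  0  1  1  2  3  3  4  4  4  4
 a  0  1  2  2  3  4  4  5  5  5

4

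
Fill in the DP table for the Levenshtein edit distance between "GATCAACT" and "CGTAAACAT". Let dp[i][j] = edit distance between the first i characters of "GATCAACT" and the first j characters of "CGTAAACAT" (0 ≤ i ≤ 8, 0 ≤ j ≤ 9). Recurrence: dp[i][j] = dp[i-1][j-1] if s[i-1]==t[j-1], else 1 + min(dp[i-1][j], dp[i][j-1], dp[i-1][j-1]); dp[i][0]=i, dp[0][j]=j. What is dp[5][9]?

   ''  C  G  T  A  A  A  C  A  T
''  0  1  2  3  4  5  6  7  8  9
 G  1  1  1  2  3  4  5  6  7  8
 A  2  2  2  2  2  3  4  5  6  7
 T  3  3  3  2  3  3  4  5  6  6
 C  4  3  4  3  3  4  4  4  5  6
 A  5  4  4  4  3  3  4  5  4  5
 A  6  5  5  5  4  3  3  4  5  5
 C  7  6  6  6  5  4  4  3  4  5
 T  8  7  7  6  6  5  5  4  4  4

5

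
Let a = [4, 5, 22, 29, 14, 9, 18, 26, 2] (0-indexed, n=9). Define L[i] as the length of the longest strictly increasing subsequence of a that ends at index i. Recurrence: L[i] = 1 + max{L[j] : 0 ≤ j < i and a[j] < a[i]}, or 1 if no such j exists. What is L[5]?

   i    0    1    2    3    4    5    6    7    8
a[i]    4    5   22   29   14    9   18   26    2
L[i]    1    2    3    4    3    3    4    5    1

3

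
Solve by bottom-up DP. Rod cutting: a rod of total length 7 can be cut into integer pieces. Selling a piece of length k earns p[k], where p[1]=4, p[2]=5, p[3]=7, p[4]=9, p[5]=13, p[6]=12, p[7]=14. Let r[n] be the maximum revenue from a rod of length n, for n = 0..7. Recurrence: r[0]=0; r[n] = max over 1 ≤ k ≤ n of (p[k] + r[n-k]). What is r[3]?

   n    0    1    2    3    4    5    6    7
r[n]    0    4    8   12   16   20   24   28

12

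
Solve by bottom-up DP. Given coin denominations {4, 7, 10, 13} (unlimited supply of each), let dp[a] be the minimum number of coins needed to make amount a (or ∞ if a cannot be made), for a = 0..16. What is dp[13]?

1

 a  0  1  2  3  4  5  6  7  8  9 10 11 12 13 14 15 16
dp  0  -  -  -  1  -  -  1  2  -  1  2  3  1  2  3  4
(- denotes ∞ / unreachable)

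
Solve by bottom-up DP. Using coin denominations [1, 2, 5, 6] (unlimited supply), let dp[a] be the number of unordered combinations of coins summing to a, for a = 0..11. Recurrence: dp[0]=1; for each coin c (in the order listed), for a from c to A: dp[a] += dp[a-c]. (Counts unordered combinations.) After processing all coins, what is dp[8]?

9

after  coin     0     1     2     3     4     5     6     7     8     9    10    11
          1     1     1     1     1     1     1     1     1     1     1     1     1
          2     1     1     2     2     3     3     4     4     5     5     6     6
          5     1     1     2     2     3     4     5     6     7     8    10    11
          6     1     1     2     2     3     4     6     7     9    10    13    15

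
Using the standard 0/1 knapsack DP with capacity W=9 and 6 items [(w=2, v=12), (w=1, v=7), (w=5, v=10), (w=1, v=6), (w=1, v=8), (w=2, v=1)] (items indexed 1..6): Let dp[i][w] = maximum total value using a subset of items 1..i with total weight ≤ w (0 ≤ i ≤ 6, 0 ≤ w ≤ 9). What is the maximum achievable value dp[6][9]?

i\w   0   1   2   3   4   5   6   7   8   9
  0   0   0   0   0   0   0   0   0   0   0
  1   0   0  12  12  12  12  12  12  12  12
  2   0   7  12  19  19  19  19  19  19  19
  3   0   7  12  19  19  19  19  22  29  29
  4   0   7  13  19  25  25  25  25  29  35
  5   0   8  15  21  27  33  33  33  33  37
  6   0   8  15  21  27  33  33  34  34  37

37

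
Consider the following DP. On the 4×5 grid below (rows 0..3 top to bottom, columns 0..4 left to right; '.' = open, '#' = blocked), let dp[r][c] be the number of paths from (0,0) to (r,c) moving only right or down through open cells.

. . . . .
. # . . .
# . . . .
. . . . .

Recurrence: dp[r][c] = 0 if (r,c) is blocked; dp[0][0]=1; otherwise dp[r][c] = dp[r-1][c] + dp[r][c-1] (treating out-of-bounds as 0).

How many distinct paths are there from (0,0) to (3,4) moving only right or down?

10

r\c   0   1   2   3   4
  0   1   1   1   1   1
  1   1   0   1   2   3
  2   0   0   1   3   6
  3   0   0   1   4  10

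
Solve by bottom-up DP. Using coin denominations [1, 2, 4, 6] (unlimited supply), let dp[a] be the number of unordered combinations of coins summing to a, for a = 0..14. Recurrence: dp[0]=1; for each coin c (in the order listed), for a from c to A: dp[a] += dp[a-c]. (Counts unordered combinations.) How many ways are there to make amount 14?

31

after  coin     0     1     2     3     4     5     6     7     8     9    10    11    12    13    14
          1     1     1     1     1     1     1     1     1     1     1     1     1     1     1     1
          2     1     1     2     2     3     3     4     4     5     5     6     6     7     7     8
          4     1     1     2     2     4     4     6     6     9     9    12    12    16    16    20
          6     1     1     2     2     4     4     7     7    11    11    16    16    23    23    31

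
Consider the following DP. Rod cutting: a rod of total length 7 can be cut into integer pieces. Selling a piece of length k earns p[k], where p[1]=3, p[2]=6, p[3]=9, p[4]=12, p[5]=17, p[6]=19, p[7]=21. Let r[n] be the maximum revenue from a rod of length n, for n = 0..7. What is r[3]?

   n    0    1    2    3    4    5    6    7
r[n]    0    3    6    9   12   17   20   23

9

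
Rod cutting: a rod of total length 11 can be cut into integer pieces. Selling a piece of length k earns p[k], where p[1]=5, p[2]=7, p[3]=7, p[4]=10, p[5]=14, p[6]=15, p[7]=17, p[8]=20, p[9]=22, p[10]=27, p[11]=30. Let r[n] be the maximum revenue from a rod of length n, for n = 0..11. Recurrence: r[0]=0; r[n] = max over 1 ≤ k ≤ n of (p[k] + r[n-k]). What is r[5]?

25

   n    0    1    2    3    4    5    6    7    8    9   10   11
r[n]    0    5   10   15   20   25   30   35   40   45   50   55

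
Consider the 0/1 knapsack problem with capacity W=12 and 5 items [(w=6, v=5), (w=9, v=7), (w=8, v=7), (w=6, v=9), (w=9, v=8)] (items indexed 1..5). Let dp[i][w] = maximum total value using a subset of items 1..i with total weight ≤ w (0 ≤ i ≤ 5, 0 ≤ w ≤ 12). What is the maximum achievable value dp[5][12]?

i\w   0   1   2   3   4   5   6   7   8   9  10  11  12
  0   0   0   0   0   0   0   0   0   0   0   0   0   0
  1   0   0   0   0   0   0   5   5   5   5   5   5   5
  2   0   0   0   0   0   0   5   5   5   7   7   7   7
  3   0   0   0   0   0   0   5   5   7   7   7   7   7
  4   0   0   0   0   0   0   9   9   9   9   9   9  14
  5   0   0   0   0   0   0   9   9   9   9   9   9  14

14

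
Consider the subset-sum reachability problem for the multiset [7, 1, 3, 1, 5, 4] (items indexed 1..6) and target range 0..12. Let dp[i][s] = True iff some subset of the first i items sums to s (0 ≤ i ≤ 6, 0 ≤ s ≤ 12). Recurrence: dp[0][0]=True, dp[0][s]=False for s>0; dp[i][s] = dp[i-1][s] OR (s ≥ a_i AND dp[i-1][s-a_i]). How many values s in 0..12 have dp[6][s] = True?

13

i\s   0   1   2   3   4   5   6   7   8   9  10  11  12
  0   T   F   F   F   F   F   F   F   F   F   F   F   F
  1   T   F   F   F   F   F   F   T   F   F   F   F   F
  2   T   T   F   F   F   F   F   T   T   F   F   F   F
  3   T   T   F   T   T   F   F   T   T   F   T   T   F
  4   T   T   T   T   T   T   F   T   T   T   T   T   T
  5   T   T   T   T   T   T   T   T   T   T   T   T   T
  6   T   T   T   T   T   T   T   T   T   T   T   T   T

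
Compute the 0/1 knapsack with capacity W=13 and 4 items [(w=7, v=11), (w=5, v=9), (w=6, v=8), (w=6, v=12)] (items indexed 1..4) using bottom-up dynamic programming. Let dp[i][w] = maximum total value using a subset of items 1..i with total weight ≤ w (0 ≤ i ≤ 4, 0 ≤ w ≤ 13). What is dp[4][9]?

i\w   0   1   2   3   4   5   6   7   8   9  10  11  12  13
  0   0   0   0   0   0   0   0   0   0   0   0   0   0   0
  1   0   0   0   0   0   0   0  11  11  11  11  11  11  11
  2   0   0   0   0   0   9   9  11  11  11  11  11  20  20
  3   0   0   0   0   0   9   9  11  11  11  11  17  20  20
  4   0   0   0   0   0   9  12  12  12  12  12  21  21  23

12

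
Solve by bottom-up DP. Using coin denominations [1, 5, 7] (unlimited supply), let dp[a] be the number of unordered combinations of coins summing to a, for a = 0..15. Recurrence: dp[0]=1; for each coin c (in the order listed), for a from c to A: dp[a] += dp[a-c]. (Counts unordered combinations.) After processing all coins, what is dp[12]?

5

after  coin     0     1     2     3     4     5     6     7     8     9    10    11    12    13    14    15
          1     1     1     1     1     1     1     1     1     1     1     1     1     1     1     1     1
          5     1     1     1     1     1     2     2     2     2     2     3     3     3     3     3     4
          7     1     1     1     1     1     2     2     3     3     3     4     4     5     5     6     7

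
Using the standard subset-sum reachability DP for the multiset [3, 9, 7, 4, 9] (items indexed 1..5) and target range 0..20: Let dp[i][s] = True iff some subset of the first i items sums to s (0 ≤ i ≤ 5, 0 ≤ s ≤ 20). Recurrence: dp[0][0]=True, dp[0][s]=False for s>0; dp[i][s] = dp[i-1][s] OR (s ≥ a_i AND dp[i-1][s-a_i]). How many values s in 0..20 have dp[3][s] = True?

i\s   0   1   2   3   4   5   6   7   8   9  10  11  12  13  14  15  16  17  18  19  20
  0   T   F   F   F   F   F   F   F   F   F   F   F   F   F   F   F   F   F   F   F   F
  1   T   F   F   T   F   F   F   F   F   F   F   F   F   F   F   F   F   F   F   F   F
  2   T   F   F   T   F   F   F   F   F   T   F   F   T   F   F   F   F   F   F   F   F
  3   T   F   F   T   F   F   F   T   F   T   T   F   T   F   F   F   T   F   F   T   F
  4   T   F   F   T   T   F   F   T   F   T   T   T   T   T   T   F   T   F   F   T   T
  5   T   F   F   T   T   F   F   T   F   T   T   T   T   T   T   F   T   F   T   T   T

8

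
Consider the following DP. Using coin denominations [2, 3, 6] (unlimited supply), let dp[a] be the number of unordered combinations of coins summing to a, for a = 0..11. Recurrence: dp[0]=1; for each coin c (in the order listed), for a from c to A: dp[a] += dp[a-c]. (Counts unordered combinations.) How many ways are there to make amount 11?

after  coin     0     1     2     3     4     5     6     7     8     9    10    11
          2     1     0     1     0     1     0     1     0     1     0     1     0
          3     1     0     1     1     1     1     2     1     2     2     2     2
          6     1     0     1     1     1     1     3     1     3     3     3     3

3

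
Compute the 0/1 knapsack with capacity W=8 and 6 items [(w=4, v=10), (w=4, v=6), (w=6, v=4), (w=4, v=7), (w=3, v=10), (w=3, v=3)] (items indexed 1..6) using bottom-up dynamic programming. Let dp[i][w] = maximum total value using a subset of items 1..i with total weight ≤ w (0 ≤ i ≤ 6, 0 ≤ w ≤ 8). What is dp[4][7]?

10

i\w   0   1   2   3   4   5   6   7   8
  0   0   0   0   0   0   0   0   0   0
  1   0   0   0   0  10  10  10  10  10
  2   0   0   0   0  10  10  10  10  16
  3   0   0   0   0  10  10  10  10  16
  4   0   0   0   0  10  10  10  10  17
  5   0   0   0  10  10  10  10  20  20
  6   0   0   0  10  10  10  13  20  20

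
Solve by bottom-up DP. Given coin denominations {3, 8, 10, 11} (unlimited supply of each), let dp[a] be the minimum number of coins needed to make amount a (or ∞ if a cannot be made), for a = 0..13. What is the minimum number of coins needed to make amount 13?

 a  0  1  2  3  4  5  6  7  8  9 10 11 12 13
dp  0  -  -  1  -  -  2  -  1  3  1  1  4  2
(- denotes ∞ / unreachable)

2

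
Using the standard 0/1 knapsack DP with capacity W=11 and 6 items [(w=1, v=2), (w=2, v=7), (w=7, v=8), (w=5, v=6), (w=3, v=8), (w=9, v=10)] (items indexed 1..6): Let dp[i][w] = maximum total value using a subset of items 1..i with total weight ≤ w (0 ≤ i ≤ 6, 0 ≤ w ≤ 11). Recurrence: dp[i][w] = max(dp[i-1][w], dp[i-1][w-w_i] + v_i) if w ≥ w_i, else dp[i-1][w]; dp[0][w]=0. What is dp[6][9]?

i\w   0   1   2   3   4   5   6   7   8   9  10  11
  0   0   0   0   0   0   0   0   0   0   0   0   0
  1   0   2   2   2   2   2   2   2   2   2   2   2
  2   0   2   7   9   9   9   9   9   9   9   9   9
  3   0   2   7   9   9   9   9   9  10  15  17  17
  4   0   2   7   9   9   9   9  13  15  15  17  17
  5   0   2   7   9  10  15  17  17  17  17  21  23
  6   0   2   7   9  10  15  17  17  17  17  21  23

17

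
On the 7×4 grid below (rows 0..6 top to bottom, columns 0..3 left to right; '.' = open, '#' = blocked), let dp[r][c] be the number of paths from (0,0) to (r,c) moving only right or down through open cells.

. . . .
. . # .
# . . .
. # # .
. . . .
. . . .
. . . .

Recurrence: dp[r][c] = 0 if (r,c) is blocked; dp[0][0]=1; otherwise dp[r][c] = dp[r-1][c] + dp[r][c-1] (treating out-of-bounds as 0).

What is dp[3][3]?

3

r\c   0   1   2   3
  0   1   1   1   1
  1   1   2   0   1
  2   0   2   2   3
  3   0   0   0   3
  4   0   0   0   3
  5   0   0   0   3
  6   0   0   0   3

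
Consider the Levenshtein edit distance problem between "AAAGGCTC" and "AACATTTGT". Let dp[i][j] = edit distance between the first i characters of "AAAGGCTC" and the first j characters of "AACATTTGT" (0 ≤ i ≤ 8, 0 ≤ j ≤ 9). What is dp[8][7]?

   ''  A  A  C  A  T  T  T  G  T
''  0  1  2  3  4  5  6  7  8  9
 A  1  0  1  2  3  4  5  6  7  8
 A  2  1  0  1  2  3  4  5  6  7
 A  3  2  1  1  1  2  3  4  5  6
 G  4  3  2  2  2  2  3  4  4  5
 G  5  4  3  3  3  3  3  4  4  5
 C  6  5  4  3  4  4  4  4  5  5
 T  7  6  5  4  4  4  4  4  5  5
 C  8  7  6  5  5  5  5  5  5  6

5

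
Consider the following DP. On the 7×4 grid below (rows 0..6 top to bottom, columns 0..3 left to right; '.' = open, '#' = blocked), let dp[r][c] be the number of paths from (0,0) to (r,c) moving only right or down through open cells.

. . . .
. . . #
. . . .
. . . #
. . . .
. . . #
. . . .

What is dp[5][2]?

21

r\c   0   1   2   3
  0   1   1   1   1
  1   1   2   3   0
  2   1   3   6   6
  3   1   4  10   0
  4   1   5  15  15
  5   1   6  21   0
  6   1   7  28  28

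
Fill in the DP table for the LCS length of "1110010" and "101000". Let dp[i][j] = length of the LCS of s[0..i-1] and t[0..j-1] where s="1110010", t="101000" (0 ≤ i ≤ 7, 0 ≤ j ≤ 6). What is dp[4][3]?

   ''  1  0  1  0  0  0
''  0  0  0  0  0  0  0
 1  0  1  1  1  1  1  1
 1  0  1  1  2  2  2  2
 1  0  1  1  2  2  2  2
 0  0  1  2  2  3  3  3
 0  0  1  2  2  3  4  4
 1  0  1  2  3  3  4  4
 0  0  1  2  3  4  4  5

2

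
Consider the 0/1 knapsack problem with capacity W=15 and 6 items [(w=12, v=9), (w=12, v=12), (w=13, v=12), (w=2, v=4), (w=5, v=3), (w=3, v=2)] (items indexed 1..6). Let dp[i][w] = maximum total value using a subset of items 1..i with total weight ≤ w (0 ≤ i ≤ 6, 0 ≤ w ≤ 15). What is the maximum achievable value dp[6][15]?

i\w   0   1   2   3   4   5   6   7   8   9  10  11  12  13  14  15
  0   0   0   0   0   0   0   0   0   0   0   0   0   0   0   0   0
  1   0   0   0   0   0   0   0   0   0   0   0   0   9   9   9   9
  2   0   0   0   0   0   0   0   0   0   0   0   0  12  12  12  12
  3   0   0   0   0   0   0   0   0   0   0   0   0  12  12  12  12
  4   0   0   4   4   4   4   4   4   4   4   4   4  12  12  16  16
  5   0   0   4   4   4   4   4   7   7   7   7   7  12  12  16  16
  6   0   0   4   4   4   6   6   7   7   7   9   9  12  12  16  16

16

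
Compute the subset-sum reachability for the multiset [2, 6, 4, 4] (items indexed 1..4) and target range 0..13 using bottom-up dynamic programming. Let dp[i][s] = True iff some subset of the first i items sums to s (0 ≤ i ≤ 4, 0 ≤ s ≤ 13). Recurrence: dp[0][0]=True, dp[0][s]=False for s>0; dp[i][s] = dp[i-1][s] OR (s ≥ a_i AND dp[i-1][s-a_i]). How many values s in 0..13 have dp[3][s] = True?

7

i\s   0   1   2   3   4   5   6   7   8   9  10  11  12  13
  0   T   F   F   F   F   F   F   F   F   F   F   F   F   F
  1   T   F   T   F   F   F   F   F   F   F   F   F   F   F
  2   T   F   T   F   F   F   T   F   T   F   F   F   F   F
  3   T   F   T   F   T   F   T   F   T   F   T   F   T   F
  4   T   F   T   F   T   F   T   F   T   F   T   F   T   F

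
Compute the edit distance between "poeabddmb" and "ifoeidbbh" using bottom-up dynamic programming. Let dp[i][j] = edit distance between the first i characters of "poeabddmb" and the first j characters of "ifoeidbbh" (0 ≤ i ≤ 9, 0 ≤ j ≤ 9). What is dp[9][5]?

8

   ''  i  f  o  e  i  d  b  b  h
''  0  1  2  3  4  5  6  7  8  9
 p  1  1  2  3  4  5  6  7  8  9
 o  2  2  2  2  3  4  5  6  7  8
 e  3  3  3  3  2  3  4  5  6  7
 a  4  4  4  4  3  3  4  5  6  7
 b  5  5  5  5  4  4  4  4  5  6
 d  6  6  6  6  5  5  4  5  5  6
 d  7  7  7  7  6  6  5  5  6  6
 m  8  8  8  8  7  7  6  6  6  7
 b  9  9  9  9  8  8  7  6  6  7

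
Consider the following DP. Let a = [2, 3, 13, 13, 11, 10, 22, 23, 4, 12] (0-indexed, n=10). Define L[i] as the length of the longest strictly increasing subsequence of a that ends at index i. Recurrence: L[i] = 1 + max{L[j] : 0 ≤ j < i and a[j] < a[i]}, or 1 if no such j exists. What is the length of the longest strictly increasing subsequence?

5

   i    0    1    2    3    4    5    6    7    8    9
a[i]    2    3   13   13   11   10   22   23    4   12
L[i]    1    2    3    3    3    3    4    5    3    4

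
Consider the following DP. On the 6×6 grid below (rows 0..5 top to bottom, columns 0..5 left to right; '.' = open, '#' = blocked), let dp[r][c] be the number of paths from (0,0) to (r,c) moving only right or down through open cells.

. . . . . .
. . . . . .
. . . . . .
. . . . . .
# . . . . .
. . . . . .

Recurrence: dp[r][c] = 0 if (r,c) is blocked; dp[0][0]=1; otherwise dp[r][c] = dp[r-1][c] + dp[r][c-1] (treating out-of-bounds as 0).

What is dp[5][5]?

r\c   0   1   2   3   4   5
  0   1   1   1   1   1   1
  1   1   2   3   4   5   6
  2   1   3   6  10  15  21
  3   1   4  10  20  35  56
  4   0   4  14  34  69 125
  5   0   4  18  52 121 246

246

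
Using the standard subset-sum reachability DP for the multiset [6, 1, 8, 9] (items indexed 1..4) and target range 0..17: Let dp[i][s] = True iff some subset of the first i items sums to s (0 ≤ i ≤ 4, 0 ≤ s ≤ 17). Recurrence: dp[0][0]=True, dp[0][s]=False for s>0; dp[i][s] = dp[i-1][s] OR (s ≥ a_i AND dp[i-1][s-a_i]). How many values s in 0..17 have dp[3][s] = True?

i\s   0   1   2   3   4   5   6   7   8   9  10  11  12  13  14  15  16  17
  0   T   F   F   F   F   F   F   F   F   F   F   F   F   F   F   F   F   F
  1   T   F   F   F   F   F   T   F   F   F   F   F   F   F   F   F   F   F
  2   T   T   F   F   F   F   T   T   F   F   F   F   F   F   F   F   F   F
  3   T   T   F   F   F   F   T   T   T   T   F   F   F   F   T   T   F   F
  4   T   T   F   F   F   F   T   T   T   T   T   F   F   F   T   T   T   T

8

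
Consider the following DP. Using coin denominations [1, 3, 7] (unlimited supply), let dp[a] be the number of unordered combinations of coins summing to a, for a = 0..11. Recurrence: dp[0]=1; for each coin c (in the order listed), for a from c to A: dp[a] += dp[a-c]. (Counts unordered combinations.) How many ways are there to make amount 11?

after  coin     0     1     2     3     4     5     6     7     8     9    10    11
          1     1     1     1     1     1     1     1     1     1     1     1     1
          3     1     1     1     2     2     2     3     3     3     4     4     4
          7     1     1     1     2     2     2     3     4     4     5     6     6

6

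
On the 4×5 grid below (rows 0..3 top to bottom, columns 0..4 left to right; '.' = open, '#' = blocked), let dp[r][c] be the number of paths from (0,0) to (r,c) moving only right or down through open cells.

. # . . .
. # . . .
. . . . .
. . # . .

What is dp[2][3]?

1

r\c   0   1   2   3   4
  0   1   0   0   0   0
  1   1   0   0   0   0
  2   1   1   1   1   1
  3   1   2   0   1   2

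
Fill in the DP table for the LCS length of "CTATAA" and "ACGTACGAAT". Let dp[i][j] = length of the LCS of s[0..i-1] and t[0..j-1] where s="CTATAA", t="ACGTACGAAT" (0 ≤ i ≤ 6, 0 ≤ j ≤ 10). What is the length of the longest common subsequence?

   ''  A  C  G  T  A  C  G  A  A  T
''  0  0  0  0  0  0  0  0  0  0  0
 C  0  0  1  1  1  1  1  1  1  1  1
 T  0  0  1  1  2  2  2  2  2  2  2
 A  0  1  1  1  2  3  3  3  3  3  3
 T  0  1  1  1  2  3  3  3  3  3  4
 A  0  1  1  1  2  3  3  3  4  4  4
 A  0  1  1  1  2  3  3  3  4  5  5

5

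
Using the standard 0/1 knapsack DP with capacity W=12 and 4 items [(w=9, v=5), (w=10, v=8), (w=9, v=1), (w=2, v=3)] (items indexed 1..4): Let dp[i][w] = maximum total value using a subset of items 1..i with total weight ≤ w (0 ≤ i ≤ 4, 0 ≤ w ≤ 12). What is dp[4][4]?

i\w   0   1   2   3   4   5   6   7   8   9  10  11  12
  0   0   0   0   0   0   0   0   0   0   0   0   0   0
  1   0   0   0   0   0   0   0   0   0   5   5   5   5
  2   0   0   0   0   0   0   0   0   0   5   8   8   8
  3   0   0   0   0   0   0   0   0   0   5   8   8   8
  4   0   0   3   3   3   3   3   3   3   5   8   8  11

3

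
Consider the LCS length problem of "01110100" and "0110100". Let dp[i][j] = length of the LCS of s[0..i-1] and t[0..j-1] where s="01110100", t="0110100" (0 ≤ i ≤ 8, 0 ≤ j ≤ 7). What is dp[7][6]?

   ''  0  1  1  0  1  0  0
''  0  0  0  0  0  0  0  0
 0  0  1  1  1  1  1  1  1
 1  0  1  2  2  2  2  2  2
 1  0  1  2  3  3  3  3  3
 1  0  1  2  3  3  4  4  4
 0  0  1  2  3  4  4  5  5
 1  0  1  2  3  4  5  5  5
 0  0  1  2  3  4  5  6  6
 0  0  1  2  3  4  5  6  7

6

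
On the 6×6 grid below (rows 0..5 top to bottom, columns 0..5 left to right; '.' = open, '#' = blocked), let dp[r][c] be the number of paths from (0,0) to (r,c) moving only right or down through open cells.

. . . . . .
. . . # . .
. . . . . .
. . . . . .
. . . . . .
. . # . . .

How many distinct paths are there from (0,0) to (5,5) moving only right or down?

r\c   0   1   2   3   4   5
  0   1   1   1   1   1   1
  1   1   2   3   0   1   2
  2   1   3   6   6   7   9
  3   1   4  10  16  23  32
  4   1   5  15  31  54  86
  5   1   6   0  31  85 171

171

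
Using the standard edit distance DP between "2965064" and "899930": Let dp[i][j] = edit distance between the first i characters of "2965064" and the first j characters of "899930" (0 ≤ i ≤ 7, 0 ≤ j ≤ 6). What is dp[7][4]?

6

   ''  8  9  9  9  3  0
''  0  1  2  3  4  5  6
 2  1  1  2  3  4  5  6
 9  2  2  1  2  3  4  5
 6  3  3  2  2  3  4  5
 5  4  4  3  3  3  4  5
 0  5  5  4  4  4  4  4
 6  6  6  5  5  5  5  5
 4  7  7  6  6  6  6  6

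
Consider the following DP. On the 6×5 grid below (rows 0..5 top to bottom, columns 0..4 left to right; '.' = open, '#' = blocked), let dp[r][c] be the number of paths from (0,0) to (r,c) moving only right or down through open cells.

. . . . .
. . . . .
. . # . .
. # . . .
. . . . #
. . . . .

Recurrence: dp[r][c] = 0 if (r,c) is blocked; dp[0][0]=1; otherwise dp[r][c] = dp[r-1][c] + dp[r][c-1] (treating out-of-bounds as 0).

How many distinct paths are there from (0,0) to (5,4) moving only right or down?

r\c   0   1   2   3   4
  0   1   1   1   1   1
  1   1   2   3   4   5
  2   1   3   0   4   9
  3   1   0   0   4  13
  4   1   1   1   5   0
  5   1   2   3   8   8

8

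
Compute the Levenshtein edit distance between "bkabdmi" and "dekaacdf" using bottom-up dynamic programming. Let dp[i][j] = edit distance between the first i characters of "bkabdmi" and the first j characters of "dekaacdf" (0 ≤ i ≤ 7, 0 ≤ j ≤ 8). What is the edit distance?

6

   ''  d  e  k  a  a  c  d  f
''  0  1  2  3  4  5  6  7  8
 b  1  1  2  3  4  5  6  7  8
 k  2  2  2  2  3  4  5  6  7
 a  3  3  3  3  2  3  4  5  6
 b  4  4  4  4  3  3  4  5  6
 d  5  4  5  5  4  4  4  4  5
 m  6  5  5  6  5  5  5  5  5
 i  7  6  6  6  6  6  6  6  6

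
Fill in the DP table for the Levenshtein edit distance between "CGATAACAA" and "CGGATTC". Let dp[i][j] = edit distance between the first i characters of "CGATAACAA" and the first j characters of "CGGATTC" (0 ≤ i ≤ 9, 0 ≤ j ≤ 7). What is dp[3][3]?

   ''  C  G  G  A  T  T  C
''  0  1  2  3  4  5  6  7
 C  1  0  1  2  3  4  5  6
 G  2  1  0  1  2  3  4  5
 A  3  2  1  1  1  2  3  4
 T  4  3  2  2  2  1  2  3
 A  5  4  3  3  2  2  2  3
 A  6  5  4  4  3  3  3  3
 C  7  6  5  5  4  4  4  3
 A  8  7  6  6  5  5  5  4
 A  9  8  7  7  6  6  6  5

1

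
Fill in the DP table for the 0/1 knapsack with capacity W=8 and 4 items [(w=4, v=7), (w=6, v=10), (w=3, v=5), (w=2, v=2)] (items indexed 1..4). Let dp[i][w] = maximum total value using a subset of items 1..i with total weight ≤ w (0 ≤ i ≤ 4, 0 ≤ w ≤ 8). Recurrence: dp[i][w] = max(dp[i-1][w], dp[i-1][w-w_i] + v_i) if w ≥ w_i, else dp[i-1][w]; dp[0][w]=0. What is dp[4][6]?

10

i\w   0   1   2   3   4   5   6   7   8
  0   0   0   0   0   0   0   0   0   0
  1   0   0   0   0   7   7   7   7   7
  2   0   0   0   0   7   7  10  10  10
  3   0   0   0   5   7   7  10  12  12
  4   0   0   2   5   7   7  10  12  12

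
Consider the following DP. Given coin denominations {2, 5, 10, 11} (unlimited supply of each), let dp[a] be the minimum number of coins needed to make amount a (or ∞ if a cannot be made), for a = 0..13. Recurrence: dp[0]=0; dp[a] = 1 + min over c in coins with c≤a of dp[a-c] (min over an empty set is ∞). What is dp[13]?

 a  0  1  2  3  4  5  6  7  8  9 10 11 12 13
dp  0  -  1  -  2  1  3  2  4  3  1  1  2  2
(- denotes ∞ / unreachable)

2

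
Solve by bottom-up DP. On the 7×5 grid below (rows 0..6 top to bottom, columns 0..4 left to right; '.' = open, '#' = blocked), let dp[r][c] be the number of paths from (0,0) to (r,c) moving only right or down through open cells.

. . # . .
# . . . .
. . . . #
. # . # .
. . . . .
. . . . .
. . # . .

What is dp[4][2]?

r\c   0   1   2   3   4
  0   1   1   0   0   0
  1   0   1   1   1   1
  2   0   1   2   3   0
  3   0   0   2   0   0
  4   0   0   2   2   2
  5   0   0   2   4   6
  6   0   0   0   4  10

2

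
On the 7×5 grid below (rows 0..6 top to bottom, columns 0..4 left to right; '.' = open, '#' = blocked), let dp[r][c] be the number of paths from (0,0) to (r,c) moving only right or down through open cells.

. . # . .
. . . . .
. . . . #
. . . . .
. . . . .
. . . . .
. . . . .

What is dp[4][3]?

30

r\c   0   1   2   3   4
  0   1   1   0   0   0
  1   1   2   2   2   2
  2   1   3   5   7   0
  3   1   4   9  16  16
  4   1   5  14  30  46
  5   1   6  20  50  96
  6   1   7  27  77 173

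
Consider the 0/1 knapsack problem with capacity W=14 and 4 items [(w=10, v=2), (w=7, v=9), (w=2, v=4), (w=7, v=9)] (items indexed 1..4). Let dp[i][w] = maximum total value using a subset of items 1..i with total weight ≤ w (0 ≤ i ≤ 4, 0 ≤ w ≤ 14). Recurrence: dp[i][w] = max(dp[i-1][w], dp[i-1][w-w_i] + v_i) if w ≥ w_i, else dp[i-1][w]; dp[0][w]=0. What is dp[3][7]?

i\w   0   1   2   3   4   5   6   7   8   9  10  11  12  13  14
  0   0   0   0   0   0   0   0   0   0   0   0   0   0   0   0
  1   0   0   0   0   0   0   0   0   0   0   2   2   2   2   2
  2   0   0   0   0   0   0   0   9   9   9   9   9   9   9   9
  3   0   0   4   4   4   4   4   9   9  13  13  13  13  13  13
  4   0   0   4   4   4   4   4   9   9  13  13  13  13  13  18

9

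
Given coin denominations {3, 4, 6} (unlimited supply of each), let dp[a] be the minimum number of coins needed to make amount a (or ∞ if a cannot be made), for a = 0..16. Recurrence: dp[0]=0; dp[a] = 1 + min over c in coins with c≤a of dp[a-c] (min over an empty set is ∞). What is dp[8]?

 a  0  1  2  3  4  5  6  7  8  9 10 11 12 13 14 15 16
dp  0  -  -  1  1  -  1  2  2  2  2  3  2  3  3  3  3
(- denotes ∞ / unreachable)

2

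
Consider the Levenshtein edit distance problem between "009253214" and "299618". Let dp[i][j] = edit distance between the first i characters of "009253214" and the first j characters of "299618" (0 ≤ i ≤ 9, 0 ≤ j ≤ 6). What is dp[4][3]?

3

   ''  2  9  9  6  1  8
''  0  1  2  3  4  5  6
 0  1  1  2  3  4  5  6
 0  2  2  2  3  4  5  6
 9  3  3  2  2  3  4  5
 2  4  3  3  3  3  4  5
 5  5  4  4  4  4  4  5
 3  6  5  5  5  5  5  5
 2  7  6  6  6  6  6  6
 1  8  7  7  7  7  6  7
 4  9  8  8  8  8  7  7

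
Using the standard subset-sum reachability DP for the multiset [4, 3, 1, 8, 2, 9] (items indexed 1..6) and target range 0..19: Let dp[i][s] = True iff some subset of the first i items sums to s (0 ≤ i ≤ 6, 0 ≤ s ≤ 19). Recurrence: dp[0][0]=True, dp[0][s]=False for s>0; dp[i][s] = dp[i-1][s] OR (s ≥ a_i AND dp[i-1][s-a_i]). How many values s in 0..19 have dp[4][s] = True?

i\s   0   1   2   3   4   5   6   7   8   9  10  11  12  13  14  15  16  17  18  19
  0   T   F   F   F   F   F   F   F   F   F   F   F   F   F   F   F   F   F   F   F
  1   T   F   F   F   T   F   F   F   F   F   F   F   F   F   F   F   F   F   F   F
  2   T   F   F   T   T   F   F   T   F   F   F   F   F   F   F   F   F   F   F   F
  3   T   T   F   T   T   T   F   T   T   F   F   F   F   F   F   F   F   F   F   F
  4   T   T   F   T   T   T   F   T   T   T   F   T   T   T   F   T   T   F   F   F
  5   T   T   T   T   T   T   T   T   T   T   T   T   T   T   T   T   T   T   T   F
  6   T   T   T   T   T   T   T   T   T   T   T   T   T   T   T   T   T   T   T   T

13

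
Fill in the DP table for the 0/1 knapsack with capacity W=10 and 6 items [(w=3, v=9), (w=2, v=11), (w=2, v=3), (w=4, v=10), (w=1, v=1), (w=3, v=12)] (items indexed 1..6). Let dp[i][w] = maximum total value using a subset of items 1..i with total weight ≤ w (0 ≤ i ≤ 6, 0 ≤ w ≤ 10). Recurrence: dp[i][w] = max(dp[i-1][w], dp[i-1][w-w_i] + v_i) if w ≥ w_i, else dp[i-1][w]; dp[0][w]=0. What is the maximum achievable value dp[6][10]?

35

i\w   0   1   2   3   4   5   6   7   8   9  10
  0   0   0   0   0   0   0   0   0   0   0   0
  1   0   0   0   9   9   9   9   9   9   9   9
  2   0   0  11  11  11  20  20  20  20  20  20
  3   0   0  11  11  14  20  20  23  23  23  23
  4   0   0  11  11  14  20  21  23  24  30  30
  5   0   1  11  12  14  20  21  23  24  30  31
  6   0   1  11  12  14  23  24  26  32  33  35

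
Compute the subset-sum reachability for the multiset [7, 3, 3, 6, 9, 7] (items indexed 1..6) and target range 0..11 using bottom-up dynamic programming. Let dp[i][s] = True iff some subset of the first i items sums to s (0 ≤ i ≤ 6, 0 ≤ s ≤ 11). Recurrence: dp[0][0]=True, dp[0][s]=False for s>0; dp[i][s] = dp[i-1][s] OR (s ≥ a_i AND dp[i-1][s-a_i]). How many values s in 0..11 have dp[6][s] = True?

i\s   0   1   2   3   4   5   6   7   8   9  10  11
  0   T   F   F   F   F   F   F   F   F   F   F   F
  1   T   F   F   F   F   F   F   T   F   F   F   F
  2   T   F   F   T   F   F   F   T   F   F   T   F
  3   T   F   F   T   F   F   T   T   F   F   T   F
  4   T   F   F   T   F   F   T   T   F   T   T   F
  5   T   F   F   T   F   F   T   T   F   T   T   F
  6   T   F   F   T   F   F   T   T   F   T   T   F

6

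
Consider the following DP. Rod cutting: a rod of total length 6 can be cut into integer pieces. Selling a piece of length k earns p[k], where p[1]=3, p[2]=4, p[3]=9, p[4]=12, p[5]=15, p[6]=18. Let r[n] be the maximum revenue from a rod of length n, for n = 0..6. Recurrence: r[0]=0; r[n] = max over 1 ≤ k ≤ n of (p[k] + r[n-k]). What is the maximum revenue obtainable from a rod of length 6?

18

   n    0    1    2    3    4    5    6
r[n]    0    3    6    9   12   15   18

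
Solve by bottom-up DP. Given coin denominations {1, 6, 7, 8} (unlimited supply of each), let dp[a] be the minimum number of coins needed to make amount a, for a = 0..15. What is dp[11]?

4

 a  0  1  2  3  4  5  6  7  8  9 10 11 12 13 14 15
dp  0  1  2  3  4  5  1  1  1  2  3  4  2  2  2  2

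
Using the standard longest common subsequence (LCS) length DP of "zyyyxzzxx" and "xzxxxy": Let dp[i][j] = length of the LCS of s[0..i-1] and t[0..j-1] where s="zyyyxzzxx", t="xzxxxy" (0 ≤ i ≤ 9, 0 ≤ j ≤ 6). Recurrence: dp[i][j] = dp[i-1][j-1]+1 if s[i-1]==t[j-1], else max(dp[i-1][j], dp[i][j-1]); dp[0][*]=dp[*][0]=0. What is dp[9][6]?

   ''  x  z  x  x  x  y
''  0  0  0  0  0  0  0
 z  0  0  1  1  1  1  1
 y  0  0  1  1  1  1  2
 y  0  0  1  1  1  1  2
 y  0  0  1  1  1  1  2
 x  0  1  1  2  2  2  2
 z  0  1  2  2  2  2  2
 z  0  1  2  2  2  2  2
 x  0  1  2  3  3  3  3
 x  0  1  2  3  4  4  4

4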